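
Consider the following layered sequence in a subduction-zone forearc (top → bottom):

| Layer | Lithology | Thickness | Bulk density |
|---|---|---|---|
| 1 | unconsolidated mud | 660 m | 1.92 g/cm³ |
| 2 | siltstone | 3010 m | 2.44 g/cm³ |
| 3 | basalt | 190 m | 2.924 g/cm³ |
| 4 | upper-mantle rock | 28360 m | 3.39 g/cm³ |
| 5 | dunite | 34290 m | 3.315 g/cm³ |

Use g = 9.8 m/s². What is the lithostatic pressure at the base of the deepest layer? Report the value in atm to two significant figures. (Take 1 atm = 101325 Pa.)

21000 atm

unconsolidated mud: 1920 kg/m³ × 9.8 m/s² × 660 m = 1.242×10^7 Pa = 122.6 atm
siltstone: 2440 kg/m³ × 9.8 m/s² × 3010 m = 7.198×10^7 Pa = 710.3 atm
basalt: 2924 kg/m³ × 9.8 m/s² × 190 m = 5.444×10^6 Pa = 53.73 atm
upper-mantle rock: 3390 kg/m³ × 9.8 m/s² × 28360 m = 9.422×10^8 Pa = 9299 atm
dunite: 3315 kg/m³ × 9.8 m/s² × 34290 m = 1.114×10^9 Pa = 10994 atm
Total = 122.6 + 710.3 + 53.73 + 9299 + 10994 = 21179 atm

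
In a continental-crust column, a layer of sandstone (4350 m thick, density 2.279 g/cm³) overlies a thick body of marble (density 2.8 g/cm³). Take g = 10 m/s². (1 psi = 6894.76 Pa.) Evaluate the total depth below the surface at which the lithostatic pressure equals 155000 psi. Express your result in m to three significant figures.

39000 m

Pressure at base of upper layers: 2279×10×4350 = 9.914×10^7 Pa = 14379 psi
Remaining pressure to be supplied by marble: 1.069×10^9 − 9.914×10^7 = 9.696×10^8 Pa
Additional depth in marble = 9.696×10^8 Pa / (2800 kg/m³ × 10 m/s²) = 34627 m
Total depth = 4350 m + 34627 m = 38977 m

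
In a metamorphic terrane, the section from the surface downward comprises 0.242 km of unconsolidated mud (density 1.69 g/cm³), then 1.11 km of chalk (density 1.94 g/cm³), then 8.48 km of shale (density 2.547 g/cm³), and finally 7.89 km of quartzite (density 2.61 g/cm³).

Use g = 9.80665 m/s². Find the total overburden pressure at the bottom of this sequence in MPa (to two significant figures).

440 MPa

unconsolidated mud: 1690 kg/m³ × 9.80665 m/s² × 242 m = 4.011×10^6 Pa = 4.011 MPa
chalk: 1940 kg/m³ × 9.80665 m/s² × 1110 m = 2.112×10^7 Pa = 21.12 MPa
shale: 2547 kg/m³ × 9.80665 m/s² × 8480 m = 2.118×10^8 Pa = 211.8 MPa
quartzite: 2610 kg/m³ × 9.80665 m/s² × 7890 m = 2.019×10^8 Pa = 201.9 MPa
Total = 4.011 + 21.12 + 211.8 + 201.9 = 438.89 MPa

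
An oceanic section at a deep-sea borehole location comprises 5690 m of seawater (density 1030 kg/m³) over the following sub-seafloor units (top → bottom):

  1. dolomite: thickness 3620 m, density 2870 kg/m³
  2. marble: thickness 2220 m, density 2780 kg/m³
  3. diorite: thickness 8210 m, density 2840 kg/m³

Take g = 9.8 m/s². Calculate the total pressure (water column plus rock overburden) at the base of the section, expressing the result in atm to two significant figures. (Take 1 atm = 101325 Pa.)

seawater: 1030 kg/m³ × 9.8 m/s² × 5690 m = 5.743×10^7 Pa = 566.8 atm
dolomite: 2870 kg/m³ × 9.8 m/s² × 3620 m = 1.018×10^8 Pa = 1005 atm
marble: 2780 kg/m³ × 9.8 m/s² × 2220 m = 6.048×10^7 Pa = 596.9 atm
diorite: 2840 kg/m³ × 9.8 m/s² × 8210 m = 2.285×10^8 Pa = 2255 atm
Total = 566.8 + 1005 + 596.9 + 2255 = 4423.7 atm

4400 atm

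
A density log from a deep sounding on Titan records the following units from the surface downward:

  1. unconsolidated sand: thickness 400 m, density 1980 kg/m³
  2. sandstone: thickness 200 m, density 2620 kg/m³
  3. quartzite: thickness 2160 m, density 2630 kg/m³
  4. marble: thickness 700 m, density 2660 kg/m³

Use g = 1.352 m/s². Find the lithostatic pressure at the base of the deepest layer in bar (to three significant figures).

unconsolidated sand: 1980 kg/m³ × 1.352 m/s² × 400 m = 1.071×10^6 Pa = 10.71 bar
sandstone: 2620 kg/m³ × 1.352 m/s² × 200 m = 7.084×10^5 Pa = 7.084 bar
quartzite: 2630 kg/m³ × 1.352 m/s² × 2160 m = 7.680×10^6 Pa = 76.80 bar
marble: 2660 kg/m³ × 1.352 m/s² × 700 m = 2.517×10^6 Pa = 25.17 bar
Total = 10.71 + 7.084 + 76.80 + 25.17 = 119.77 bar

120 bar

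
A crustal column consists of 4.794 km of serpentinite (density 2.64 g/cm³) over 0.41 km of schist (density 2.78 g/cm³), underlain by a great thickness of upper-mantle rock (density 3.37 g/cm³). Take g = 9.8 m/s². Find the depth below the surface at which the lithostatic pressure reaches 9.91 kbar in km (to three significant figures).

31.1 km

Pressure at base of upper layers: 2640×9.8×4794 + 2780×9.8×410 = 1.352×10^8 Pa = 1.352 kbar
Remaining pressure to be supplied by upper-mantle rock: 9.910×10^8 − 1.352×10^8 = 8.558×10^8 Pa
Additional depth in upper-mantle rock = 8.558×10^8 Pa / (3370 kg/m³ × 9.8 m/s²) = 25913 m
Total depth = 5204 m + 25913 m = 31117 m
= 31.117 km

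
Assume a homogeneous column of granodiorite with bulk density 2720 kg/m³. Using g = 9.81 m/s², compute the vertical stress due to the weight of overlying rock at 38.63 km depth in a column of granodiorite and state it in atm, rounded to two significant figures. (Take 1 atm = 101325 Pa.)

10000 atm

granodiorite: 2720 kg/m³ × 9.81 m/s² × 38630 m = 1.031×10^9 Pa = 10173 atm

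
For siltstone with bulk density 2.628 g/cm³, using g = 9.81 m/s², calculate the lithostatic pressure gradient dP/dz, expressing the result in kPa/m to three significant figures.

dP/dz = ρg = 2628 kg/m³ × 9.81 m/s² = 25781 Pa/m
= 25781 Pa/m × (1 kPa/m / 1000.0 Pa/m) = 25.781 kPa/m

25.8 kPa/m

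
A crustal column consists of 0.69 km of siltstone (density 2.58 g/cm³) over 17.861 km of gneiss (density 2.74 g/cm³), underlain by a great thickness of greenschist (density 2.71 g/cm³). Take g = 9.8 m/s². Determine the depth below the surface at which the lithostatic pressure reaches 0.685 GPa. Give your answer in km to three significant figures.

Pressure at base of upper layers: 2580×9.8×690 + 2740×9.8×17861 = 4.970×10^8 Pa = 0.4970 GPa
Remaining pressure to be supplied by greenschist: 6.850×10^8 − 4.970×10^8 = 1.880×10^8 Pa
Additional depth in greenschist = 1.880×10^8 Pa / (2710 kg/m³ × 9.8 m/s²) = 7077.0 m
Total depth = 18551 m + 7077.0 m = 25628 m
= 25.628 km

25.6 km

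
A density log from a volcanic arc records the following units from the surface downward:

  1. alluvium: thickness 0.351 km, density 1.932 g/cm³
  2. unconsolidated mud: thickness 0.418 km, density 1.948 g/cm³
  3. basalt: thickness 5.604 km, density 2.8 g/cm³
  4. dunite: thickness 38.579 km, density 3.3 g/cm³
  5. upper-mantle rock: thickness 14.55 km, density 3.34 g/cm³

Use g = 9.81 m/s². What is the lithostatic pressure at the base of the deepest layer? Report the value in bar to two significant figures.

19000 bar

alluvium: 1932 kg/m³ × 9.81 m/s² × 351 m = 6.652×10^6 Pa = 66.52 bar
unconsolidated mud: 1948 kg/m³ × 9.81 m/s² × 418 m = 7.988×10^6 Pa = 79.88 bar
basalt: 2800 kg/m³ × 9.81 m/s² × 5604 m = 1.539×10^8 Pa = 1539 bar
dunite: 3300 kg/m³ × 9.81 m/s² × 38579 m = 1.249×10^9 Pa = 12489 bar
upper-mantle rock: 3340 kg/m³ × 9.81 m/s² × 14550 m = 4.767×10^8 Pa = 4767 bar
Total = 66.52 + 79.88 + 1539 + 12489 + 4767 = 18942 bar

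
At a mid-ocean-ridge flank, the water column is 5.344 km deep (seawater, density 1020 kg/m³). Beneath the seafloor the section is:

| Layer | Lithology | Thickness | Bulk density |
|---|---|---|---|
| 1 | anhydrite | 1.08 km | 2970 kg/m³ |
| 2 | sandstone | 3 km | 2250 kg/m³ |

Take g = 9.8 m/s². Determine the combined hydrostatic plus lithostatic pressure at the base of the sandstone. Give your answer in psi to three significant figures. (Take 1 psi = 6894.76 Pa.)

21900 psi

seawater: 1020 kg/m³ × 9.8 m/s² × 5344 m = 5.342×10^7 Pa = 7748 psi
anhydrite: 2970 kg/m³ × 9.8 m/s² × 1080 m = 3.143×10^7 Pa = 4559 psi
sandstone: 2250 kg/m³ × 9.8 m/s² × 3000 m = 6.615×10^7 Pa = 9594 psi
Total = 7748 + 4559 + 9594 = 21901 psi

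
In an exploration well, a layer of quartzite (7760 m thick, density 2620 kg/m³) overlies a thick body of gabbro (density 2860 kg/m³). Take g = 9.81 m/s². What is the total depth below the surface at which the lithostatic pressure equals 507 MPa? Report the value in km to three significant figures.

Pressure at base of upper layers: 2620×9.81×7760 = 1.994×10^8 Pa = 199.4 MPa
Remaining pressure to be supplied by gabbro: 5.070×10^8 − 1.994×10^8 = 3.076×10^8 Pa
Additional depth in gabbro = 3.076×10^8 Pa / (2860 kg/m³ × 9.81 m/s²) = 10962 m
Total depth = 7760 m + 10962 m = 18722 m
= 18.722 km

18.7 km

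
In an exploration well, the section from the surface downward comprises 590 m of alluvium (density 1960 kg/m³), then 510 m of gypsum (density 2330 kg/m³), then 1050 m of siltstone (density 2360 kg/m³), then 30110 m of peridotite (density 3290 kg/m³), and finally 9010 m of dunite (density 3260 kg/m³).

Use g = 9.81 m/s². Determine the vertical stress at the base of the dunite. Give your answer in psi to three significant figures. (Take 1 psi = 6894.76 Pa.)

alluvium: 1960 kg/m³ × 9.81 m/s² × 590 m = 1.134×10^7 Pa = 1645 psi
gypsum: 2330 kg/m³ × 9.81 m/s² × 510 m = 1.166×10^7 Pa = 1691 psi
siltstone: 2360 kg/m³ × 9.81 m/s² × 1050 m = 2.431×10^7 Pa = 3526 psi
peridotite: 3290 kg/m³ × 9.81 m/s² × 30110 m = 9.718×10^8 Pa = 1.409×10^5 psi
dunite: 3260 kg/m³ × 9.81 m/s² × 9010 m = 2.881×10^8 Pa = 41792 psi
Total = 1645 + 1691 + 3526 + 1.409×10^5 + 41792 = 1.8960×10^5 psi

190000 psi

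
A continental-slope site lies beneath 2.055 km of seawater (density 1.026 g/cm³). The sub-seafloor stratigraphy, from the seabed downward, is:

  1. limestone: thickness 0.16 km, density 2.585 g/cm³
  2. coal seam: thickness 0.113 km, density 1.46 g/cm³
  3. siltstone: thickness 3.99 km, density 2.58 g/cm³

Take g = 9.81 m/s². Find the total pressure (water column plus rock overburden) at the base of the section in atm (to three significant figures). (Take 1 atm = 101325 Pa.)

seawater: 1026 kg/m³ × 9.81 m/s² × 2055 m = 2.068×10^7 Pa = 204.1 atm
limestone: 2585 kg/m³ × 9.81 m/s² × 160 m = 4.057×10^6 Pa = 40.04 atm
coal seam: 1460 kg/m³ × 9.81 m/s² × 113 m = 1.618×10^6 Pa = 15.97 atm
siltstone: 2580 kg/m³ × 9.81 m/s² × 3990 m = 1.010×10^8 Pa = 996.7 atm
Total = 204.1 + 40.04 + 15.97 + 996.7 = 1256.8 atm

1260 atm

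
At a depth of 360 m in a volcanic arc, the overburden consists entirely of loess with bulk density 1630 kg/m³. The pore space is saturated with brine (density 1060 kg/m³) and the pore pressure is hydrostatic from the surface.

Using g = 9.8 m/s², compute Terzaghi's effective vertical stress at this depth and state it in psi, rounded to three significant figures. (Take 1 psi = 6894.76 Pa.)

Overburden (lithostatic) stress σ_v:
loess: 1630 kg/m³ × 9.8 m/s² × 360 m = 5.751×10^6 Pa = 5.751 MPa
Pore pressure P_p = 1060 kg/m³ × 9.8 m/s² × 360 m = 3.740×10^6 Pa = 3.740 MPa
Effective stress σ' = σ_v − P_p = 5.751 − 3.740 = 2.0110 MPa = 291.67 psi

292 psi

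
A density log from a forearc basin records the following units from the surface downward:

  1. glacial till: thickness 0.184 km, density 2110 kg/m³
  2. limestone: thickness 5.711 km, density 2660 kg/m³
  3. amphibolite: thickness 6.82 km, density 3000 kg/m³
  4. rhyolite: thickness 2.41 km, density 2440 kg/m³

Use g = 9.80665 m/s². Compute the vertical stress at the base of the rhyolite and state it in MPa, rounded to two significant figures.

glacial till: 2110 kg/m³ × 9.80665 m/s² × 184 m = 3.807×10^6 Pa = 3.807 MPa
limestone: 2660 kg/m³ × 9.80665 m/s² × 5711 m = 1.490×10^8 Pa = 149.0 MPa
amphibolite: 3000 kg/m³ × 9.80665 m/s² × 6820 m = 2.006×10^8 Pa = 200.6 MPa
rhyolite: 2440 kg/m³ × 9.80665 m/s² × 2410 m = 5.767×10^7 Pa = 57.67 MPa
Total = 3.807 + 149.0 + 200.6 + 57.67 = 411.09 MPa

410 MPa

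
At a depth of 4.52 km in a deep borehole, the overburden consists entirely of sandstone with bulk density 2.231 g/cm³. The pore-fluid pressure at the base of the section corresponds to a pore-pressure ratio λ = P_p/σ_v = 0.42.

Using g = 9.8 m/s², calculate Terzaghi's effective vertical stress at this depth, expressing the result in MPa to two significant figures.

57 MPa

Overburden (lithostatic) stress σ_v:
sandstone: 2231 kg/m³ × 9.8 m/s² × 4520 m = 9.882×10^7 Pa = 98.82 MPa
Pore pressure P_p = λ·σ_v = 0.42 × 98.82 MPa = 41.51 MPa
Effective stress σ' = σ_v − P_p = 98.82 − 41.51 = 57.318 MPa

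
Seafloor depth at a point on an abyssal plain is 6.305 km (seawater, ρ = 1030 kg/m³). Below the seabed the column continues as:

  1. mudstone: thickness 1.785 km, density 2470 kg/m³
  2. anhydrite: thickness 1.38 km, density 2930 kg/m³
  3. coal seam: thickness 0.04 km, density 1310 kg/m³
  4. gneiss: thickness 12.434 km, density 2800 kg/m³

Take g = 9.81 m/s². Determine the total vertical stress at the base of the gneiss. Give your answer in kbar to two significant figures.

4.9 kbar

seawater: 1030 kg/m³ × 9.81 m/s² × 6305 m = 6.371×10^7 Pa = 0.6371 kbar
mudstone: 2470 kg/m³ × 9.81 m/s² × 1785 m = 4.325×10^7 Pa = 0.4325 kbar
anhydrite: 2930 kg/m³ × 9.81 m/s² × 1380 m = 3.967×10^7 Pa = 0.3967 kbar
coal seam: 1310 kg/m³ × 9.81 m/s² × 40 m = 5.140×10^5 Pa = 5.140×10^-3 kbar
gneiss: 2800 kg/m³ × 9.81 m/s² × 12434 m = 3.415×10^8 Pa = 3.415 kbar
Total = 0.6371 + 0.4325 + 0.3967 + 5.140×10^-3 + 3.415 = 4.8868 kbar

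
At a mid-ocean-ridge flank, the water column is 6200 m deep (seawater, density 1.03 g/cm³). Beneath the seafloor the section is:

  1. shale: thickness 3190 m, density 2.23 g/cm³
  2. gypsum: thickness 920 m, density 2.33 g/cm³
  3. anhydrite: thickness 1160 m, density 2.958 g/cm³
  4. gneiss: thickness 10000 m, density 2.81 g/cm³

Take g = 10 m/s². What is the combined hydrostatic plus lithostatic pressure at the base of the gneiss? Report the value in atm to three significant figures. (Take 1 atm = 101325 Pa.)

4660 atm

seawater: 1030 kg/m³ × 10 m/s² × 6200 m = 6.386×10^7 Pa = 630.2 atm
shale: 2230 kg/m³ × 10 m/s² × 3190 m = 7.114×10^7 Pa = 702.1 atm
gypsum: 2330 kg/m³ × 10 m/s² × 920 m = 2.144×10^7 Pa = 211.6 atm
anhydrite: 2958 kg/m³ × 10 m/s² × 1160 m = 3.431×10^7 Pa = 338.6 atm
gneiss: 2810 kg/m³ × 10 m/s² × 10000 m = 2.810×10^8 Pa = 2773 atm
Total = 630.2 + 702.1 + 211.6 + 338.6 + 2773 = 4655.8 atm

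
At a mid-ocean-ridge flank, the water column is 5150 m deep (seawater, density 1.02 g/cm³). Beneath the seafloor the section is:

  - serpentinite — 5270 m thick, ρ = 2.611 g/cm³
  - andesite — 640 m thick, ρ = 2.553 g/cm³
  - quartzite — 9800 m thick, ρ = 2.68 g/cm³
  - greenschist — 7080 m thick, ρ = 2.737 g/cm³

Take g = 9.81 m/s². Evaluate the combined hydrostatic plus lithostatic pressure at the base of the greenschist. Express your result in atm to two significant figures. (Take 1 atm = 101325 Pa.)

6400 atm

seawater: 1020 kg/m³ × 9.81 m/s² × 5150 m = 5.153×10^7 Pa = 508.6 atm
serpentinite: 2611 kg/m³ × 9.81 m/s² × 5270 m = 1.350×10^8 Pa = 1332 atm
andesite: 2553 kg/m³ × 9.81 m/s² × 640 m = 1.603×10^7 Pa = 158.2 atm
quartzite: 2680 kg/m³ × 9.81 m/s² × 9800 m = 2.576×10^8 Pa = 2543 atm
greenschist: 2737 kg/m³ × 9.81 m/s² × 7080 m = 1.901×10^8 Pa = 1876 atm
Total = 508.6 + 1332 + 158.2 + 2543 + 1876 = 6417.9 atm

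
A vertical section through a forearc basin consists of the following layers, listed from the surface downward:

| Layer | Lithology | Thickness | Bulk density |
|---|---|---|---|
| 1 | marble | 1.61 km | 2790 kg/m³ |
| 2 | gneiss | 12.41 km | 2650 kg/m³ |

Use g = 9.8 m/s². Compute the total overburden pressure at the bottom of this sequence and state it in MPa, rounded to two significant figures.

marble: 2790 kg/m³ × 9.8 m/s² × 1610 m = 4.402×10^7 Pa = 44.02 MPa
gneiss: 2650 kg/m³ × 9.8 m/s² × 12410 m = 3.223×10^8 Pa = 322.3 MPa
Total = 44.02 + 322.3 = 366.31 MPa

370 MPa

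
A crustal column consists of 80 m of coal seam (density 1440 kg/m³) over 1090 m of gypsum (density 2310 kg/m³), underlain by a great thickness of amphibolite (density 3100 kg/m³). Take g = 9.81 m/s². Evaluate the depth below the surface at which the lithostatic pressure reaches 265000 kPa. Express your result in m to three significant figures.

9030 m

Pressure at base of upper layers: 1440×9.81×80 + 2310×9.81×1090 = 2.583×10^7 Pa = 25831 kPa
Remaining pressure to be supplied by amphibolite: 2.650×10^8 − 2.583×10^7 = 2.392×10^8 Pa
Additional depth in amphibolite = 2.392×10^8 Pa / (3100 kg/m³ × 9.81 m/s²) = 7864.6 m
Total depth = 1170 m + 7864.6 m = 9034.6 m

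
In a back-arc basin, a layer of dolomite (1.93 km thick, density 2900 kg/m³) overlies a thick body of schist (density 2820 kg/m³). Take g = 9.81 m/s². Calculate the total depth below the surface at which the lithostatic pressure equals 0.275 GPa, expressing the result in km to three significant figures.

Pressure at base of upper layers: 2900×9.81×1930 = 5.491×10^7 Pa = 0.05491 GPa
Remaining pressure to be supplied by schist: 2.750×10^8 − 5.491×10^7 = 2.201×10^8 Pa
Additional depth in schist = 2.201×10^8 Pa / (2820 kg/m³ × 9.81 m/s²) = 7955.9 m
Total depth = 1930 m + 7955.9 m = 9885.9 m
= 9.8859 km

9.89 km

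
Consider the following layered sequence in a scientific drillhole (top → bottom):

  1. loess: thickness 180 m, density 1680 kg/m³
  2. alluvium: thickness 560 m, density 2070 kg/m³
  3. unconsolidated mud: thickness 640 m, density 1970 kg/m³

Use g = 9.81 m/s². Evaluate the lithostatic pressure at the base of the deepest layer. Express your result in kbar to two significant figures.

0.27 kbar

loess: 1680 kg/m³ × 9.81 m/s² × 180 m = 2.967×10^6 Pa = 0.02967 kbar
alluvium: 2070 kg/m³ × 9.81 m/s² × 560 m = 1.137×10^7 Pa = 0.1137 kbar
unconsolidated mud: 1970 kg/m³ × 9.81 m/s² × 640 m = 1.237×10^7 Pa = 0.1237 kbar
Total = 0.02967 + 0.1137 + 0.1237 = 0.26707 kbar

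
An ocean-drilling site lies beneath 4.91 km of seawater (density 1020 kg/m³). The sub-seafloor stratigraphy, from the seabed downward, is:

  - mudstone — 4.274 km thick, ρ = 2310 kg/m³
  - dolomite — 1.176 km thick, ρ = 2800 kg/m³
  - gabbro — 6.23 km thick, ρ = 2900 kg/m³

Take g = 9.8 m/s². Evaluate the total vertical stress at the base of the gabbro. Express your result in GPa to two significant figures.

0.36 GPa

seawater: 1020 kg/m³ × 9.8 m/s² × 4910 m = 4.908×10^7 Pa = 0.04908 GPa
mudstone: 2310 kg/m³ × 9.8 m/s² × 4274 m = 9.675×10^7 Pa = 0.09675 GPa
dolomite: 2800 kg/m³ × 9.8 m/s² × 1176 m = 3.227×10^7 Pa = 0.03227 GPa
gabbro: 2900 kg/m³ × 9.8 m/s² × 6230 m = 1.771×10^8 Pa = 0.1771 GPa
Total = 0.04908 + 0.09675 + 0.03227 + 0.1771 = 0.35516 GPa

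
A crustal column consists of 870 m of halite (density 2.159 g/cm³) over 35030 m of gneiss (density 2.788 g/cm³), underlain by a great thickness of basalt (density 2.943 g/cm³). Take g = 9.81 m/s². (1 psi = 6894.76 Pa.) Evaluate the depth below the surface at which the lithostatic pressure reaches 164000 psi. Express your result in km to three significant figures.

41.2 km

Pressure at base of upper layers: 2159×9.81×870 + 2788×9.81×35030 = 9.765×10^8 Pa = 1.416×10^5 psi
Remaining pressure to be supplied by basalt: 1.131×10^9 − 9.765×10^8 = 1.542×10^8 Pa
Additional depth in basalt = 1.542×10^8 Pa / (2943 kg/m³ × 9.81 m/s²) = 5342.2 m
Total depth = 35900 m + 5342.2 m = 41242 m
= 41.242 km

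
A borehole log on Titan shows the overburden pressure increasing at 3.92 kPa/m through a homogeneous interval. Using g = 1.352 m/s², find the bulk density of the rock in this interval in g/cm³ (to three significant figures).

2.90 g/cm³

ρ = (dP/dz)/g = 3.92 kPa/m / 1.352 m/s² = 3920.0 Pa/m / 1.352 m/s² = 2899.4 kg/m³
= 2.899 g/cm³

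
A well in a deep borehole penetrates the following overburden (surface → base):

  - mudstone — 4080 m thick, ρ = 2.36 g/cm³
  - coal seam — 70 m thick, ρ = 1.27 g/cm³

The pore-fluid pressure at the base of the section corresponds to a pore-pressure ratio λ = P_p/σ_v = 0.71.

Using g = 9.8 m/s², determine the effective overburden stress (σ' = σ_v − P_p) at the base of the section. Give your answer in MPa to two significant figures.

28 MPa

Overburden (lithostatic) stress σ_v:
mudstone: 2360 kg/m³ × 9.8 m/s² × 4080 m = 9.436×10^7 Pa = 94.36 MPa
coal seam: 1270 kg/m³ × 9.8 m/s² × 70 m = 8.712×10^5 Pa = 0.8712 MPa
Total = 94.36 + 0.8712 = 95.233 MPa
Pore pressure P_p = λ·σ_v = 0.71 × 95.23 MPa = 67.62 MPa
Effective stress σ' = σ_v − P_p = 95.23 − 67.62 = 27.618 MPa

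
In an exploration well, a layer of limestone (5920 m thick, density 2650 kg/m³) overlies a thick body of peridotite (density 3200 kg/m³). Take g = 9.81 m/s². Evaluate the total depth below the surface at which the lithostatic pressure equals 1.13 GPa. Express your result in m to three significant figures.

37000 m

Pressure at base of upper layers: 2650×9.81×5920 = 1.539×10^8 Pa = 0.1539 GPa
Remaining pressure to be supplied by peridotite: 1.130×10^9 − 1.539×10^8 = 9.761×10^8 Pa
Additional depth in peridotite = 9.761×10^8 Pa / (3200 kg/m³ × 9.81 m/s²) = 31094 m
Total depth = 5920 m + 31094 m = 37014 m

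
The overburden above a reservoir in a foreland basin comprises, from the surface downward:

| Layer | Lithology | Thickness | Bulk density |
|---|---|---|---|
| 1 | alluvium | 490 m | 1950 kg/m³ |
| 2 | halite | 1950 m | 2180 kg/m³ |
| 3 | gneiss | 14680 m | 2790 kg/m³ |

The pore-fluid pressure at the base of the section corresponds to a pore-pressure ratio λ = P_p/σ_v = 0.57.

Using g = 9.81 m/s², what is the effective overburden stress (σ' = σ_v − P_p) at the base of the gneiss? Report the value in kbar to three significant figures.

Overburden (lithostatic) stress σ_v:
alluvium: 1950 kg/m³ × 9.81 m/s² × 490 m = 9.373×10^6 Pa = 9.373 MPa
halite: 2180 kg/m³ × 9.81 m/s² × 1950 m = 4.170×10^7 Pa = 41.70 MPa
gneiss: 2790 kg/m³ × 9.81 m/s² × 14680 m = 4.018×10^8 Pa = 401.8 MPa
Total = 9.373 + 41.70 + 401.8 = 452.87 MPa
Pore pressure P_p = λ·σ_v = 0.57 × 452.9 MPa = 258.1 MPa
Effective stress σ' = σ_v − P_p = 452.9 − 258.1 = 194.73 MPa = 1.9473 kbar

1.95 kbar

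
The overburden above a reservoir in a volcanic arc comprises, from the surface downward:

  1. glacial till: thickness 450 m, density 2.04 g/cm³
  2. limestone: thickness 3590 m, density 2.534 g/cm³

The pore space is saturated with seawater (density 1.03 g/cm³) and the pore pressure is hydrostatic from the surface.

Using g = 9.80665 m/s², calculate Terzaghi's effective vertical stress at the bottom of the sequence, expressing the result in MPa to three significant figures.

Overburden (lithostatic) stress σ_v:
glacial till: 2040 kg/m³ × 9.80665 m/s² × 450 m = 9.003×10^6 Pa = 9.003 MPa
limestone: 2534 kg/m³ × 9.80665 m/s² × 3590 m = 8.921×10^7 Pa = 89.21 MPa
Total = 9.003 + 89.21 = 98.214 MPa
Pore pressure P_p = 1030 kg/m³ × 9.80665 m/s² × 4040 m = 4.081×10^7 Pa = 40.81 MPa
Effective stress σ' = σ_v − P_p = 98.21 − 40.81 = 57.407 MPa

57.4 MPa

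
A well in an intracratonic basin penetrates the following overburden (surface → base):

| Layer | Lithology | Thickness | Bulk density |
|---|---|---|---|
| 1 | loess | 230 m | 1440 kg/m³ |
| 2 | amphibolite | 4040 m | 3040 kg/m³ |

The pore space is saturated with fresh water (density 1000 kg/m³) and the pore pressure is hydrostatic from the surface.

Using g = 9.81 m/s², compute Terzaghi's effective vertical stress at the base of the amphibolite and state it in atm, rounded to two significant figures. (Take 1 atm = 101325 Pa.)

Overburden (lithostatic) stress σ_v:
loess: 1440 kg/m³ × 9.81 m/s² × 230 m = 3.249×10^6 Pa = 3.249 MPa
amphibolite: 3040 kg/m³ × 9.81 m/s² × 4040 m = 1.205×10^8 Pa = 120.5 MPa
Total = 3.249 + 120.5 = 123.73 MPa
Pore pressure P_p = 1000 kg/m³ × 9.81 m/s² × 4270 m = 4.189×10^7 Pa = 41.89 MPa
Effective stress σ' = σ_v − P_p = 123.7 − 41.89 = 81.843 MPa = 807.73 atm

810 atm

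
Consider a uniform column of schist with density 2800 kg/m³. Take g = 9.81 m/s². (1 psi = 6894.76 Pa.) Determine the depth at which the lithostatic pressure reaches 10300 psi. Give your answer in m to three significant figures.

2590 m

h = P/(ρg) = 10300 psi / (2800 kg/m³ × 9.81 m/s²) = 7.102×10^7 Pa / 27468 Pa/m = 2585.4 m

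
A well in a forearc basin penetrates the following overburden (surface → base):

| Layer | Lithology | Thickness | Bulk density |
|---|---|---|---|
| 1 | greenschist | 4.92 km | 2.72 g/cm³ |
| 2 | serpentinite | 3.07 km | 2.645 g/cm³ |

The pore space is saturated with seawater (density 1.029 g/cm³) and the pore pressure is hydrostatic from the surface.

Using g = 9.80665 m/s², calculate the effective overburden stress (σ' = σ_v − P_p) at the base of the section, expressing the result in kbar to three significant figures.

1.30 kbar

Overburden (lithostatic) stress σ_v:
greenschist: 2720 kg/m³ × 9.80665 m/s² × 4920 m = 1.312×10^8 Pa = 131.2 MPa
serpentinite: 2645 kg/m³ × 9.80665 m/s² × 3070 m = 7.963×10^7 Pa = 79.63 MPa
Total = 131.2 + 79.63 = 210.87 MPa
Pore pressure P_p = 1029 kg/m³ × 9.80665 m/s² × 7990 m = 8.063×10^7 Pa = 80.63 MPa
Effective stress σ' = σ_v − P_p = 210.9 − 80.63 = 130.24 MPa = 1.3024 kbar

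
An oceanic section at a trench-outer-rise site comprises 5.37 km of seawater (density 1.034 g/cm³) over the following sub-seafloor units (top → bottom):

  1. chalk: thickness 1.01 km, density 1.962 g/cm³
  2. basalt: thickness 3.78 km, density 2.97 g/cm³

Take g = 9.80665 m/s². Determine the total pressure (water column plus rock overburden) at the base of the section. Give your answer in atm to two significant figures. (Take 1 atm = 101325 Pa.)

seawater: 1034 kg/m³ × 9.80665 m/s² × 5370 m = 5.445×10^7 Pa = 537.4 atm
chalk: 1962 kg/m³ × 9.80665 m/s² × 1010 m = 1.943×10^7 Pa = 191.8 atm
basalt: 2970 kg/m³ × 9.80665 m/s² × 3780 m = 1.101×10^8 Pa = 1087 atm
Total = 537.4 + 191.8 + 1087 = 1815.7 atm

1800 atm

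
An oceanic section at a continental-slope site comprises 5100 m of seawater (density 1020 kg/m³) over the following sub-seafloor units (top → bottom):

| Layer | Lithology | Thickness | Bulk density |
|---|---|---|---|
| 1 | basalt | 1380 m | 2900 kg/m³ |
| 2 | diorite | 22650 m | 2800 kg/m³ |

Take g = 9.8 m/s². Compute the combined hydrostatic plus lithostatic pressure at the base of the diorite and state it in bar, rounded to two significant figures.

seawater: 1020 kg/m³ × 9.8 m/s² × 5100 m = 5.098×10^7 Pa = 509.8 bar
basalt: 2900 kg/m³ × 9.8 m/s² × 1380 m = 3.922×10^7 Pa = 392.2 bar
diorite: 2800 kg/m³ × 9.8 m/s² × 22650 m = 6.215×10^8 Pa = 6215 bar
Total = 509.8 + 392.2 + 6215 = 7117.2 bar

7100 bar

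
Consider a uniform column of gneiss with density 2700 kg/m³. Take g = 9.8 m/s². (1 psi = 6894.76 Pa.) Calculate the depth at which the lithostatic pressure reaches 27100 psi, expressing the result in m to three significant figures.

h = P/(ρg) = 27100 psi / (2700 kg/m³ × 9.8 m/s²) = 1.868×10^8 Pa / 26460 Pa/m = 7061.5 m

7060 m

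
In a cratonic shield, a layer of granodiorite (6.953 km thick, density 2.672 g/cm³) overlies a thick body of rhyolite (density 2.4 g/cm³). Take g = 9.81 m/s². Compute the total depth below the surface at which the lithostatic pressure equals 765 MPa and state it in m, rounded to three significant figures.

31700 m

Pressure at base of upper layers: 2672×9.81×6953 = 1.823×10^8 Pa = 182.3 MPa
Remaining pressure to be supplied by rhyolite: 7.650×10^8 − 1.823×10^8 = 5.827×10^8 Pa
Additional depth in rhyolite = 5.827×10^8 Pa / (2400 kg/m³ × 9.81 m/s²) = 24751 m
Total depth = 6953 m + 24751 m = 31704 m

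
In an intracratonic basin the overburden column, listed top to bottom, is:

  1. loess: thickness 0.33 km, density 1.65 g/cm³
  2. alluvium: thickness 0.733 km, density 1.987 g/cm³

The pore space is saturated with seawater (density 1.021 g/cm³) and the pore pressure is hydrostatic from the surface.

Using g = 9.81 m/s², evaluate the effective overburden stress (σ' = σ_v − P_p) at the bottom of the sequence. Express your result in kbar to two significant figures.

0.090 kbar

Overburden (lithostatic) stress σ_v:
loess: 1650 kg/m³ × 9.81 m/s² × 330 m = 5.342×10^6 Pa = 5.342 MPa
alluvium: 1987 kg/m³ × 9.81 m/s² × 733 m = 1.429×10^7 Pa = 14.29 MPa
Total = 5.342 + 14.29 = 19.630 MPa
Pore pressure P_p = 1021 kg/m³ × 9.81 m/s² × 1063 m = 1.065×10^7 Pa = 10.65 MPa
Effective stress σ' = σ_v − P_p = 19.63 − 10.65 = 8.9825 MPa = 0.089825 kbar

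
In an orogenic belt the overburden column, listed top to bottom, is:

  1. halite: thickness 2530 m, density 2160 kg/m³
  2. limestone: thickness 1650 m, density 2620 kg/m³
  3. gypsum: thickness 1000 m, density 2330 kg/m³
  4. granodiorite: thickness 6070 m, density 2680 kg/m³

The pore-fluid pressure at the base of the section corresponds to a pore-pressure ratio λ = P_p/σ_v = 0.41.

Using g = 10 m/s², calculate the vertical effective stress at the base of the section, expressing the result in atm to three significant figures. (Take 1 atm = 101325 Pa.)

Overburden (lithostatic) stress σ_v:
halite: 2160 kg/m³ × 10 m/s² × 2530 m = 5.465×10^7 Pa = 54.65 MPa
limestone: 2620 kg/m³ × 10 m/s² × 1650 m = 4.323×10^7 Pa = 43.23 MPa
gypsum: 2330 kg/m³ × 10 m/s² × 1000 m = 2.330×10^7 Pa = 23.30 MPa
granodiorite: 2680 kg/m³ × 10 m/s² × 6070 m = 1.627×10^8 Pa = 162.7 MPa
Total = 54.65 + 43.23 + 23.30 + 162.7 = 283.85 MPa
Pore pressure P_p = λ·σ_v = 0.41 × 283.9 MPa = 116.4 MPa
Effective stress σ' = σ_v − P_p = 283.9 − 116.4 = 167.47 MPa = 1652.8 atm

1650 atm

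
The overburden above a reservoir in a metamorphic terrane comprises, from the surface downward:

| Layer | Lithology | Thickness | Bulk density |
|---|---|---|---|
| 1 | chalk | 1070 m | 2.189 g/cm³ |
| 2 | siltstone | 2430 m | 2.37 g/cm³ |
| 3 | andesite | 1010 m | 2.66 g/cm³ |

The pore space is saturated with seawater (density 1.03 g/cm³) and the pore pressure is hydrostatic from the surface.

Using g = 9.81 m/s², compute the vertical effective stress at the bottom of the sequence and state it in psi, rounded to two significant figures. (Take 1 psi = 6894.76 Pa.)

8700 psi

Overburden (lithostatic) stress σ_v:
chalk: 2189 kg/m³ × 9.81 m/s² × 1070 m = 2.298×10^7 Pa = 22.98 MPa
siltstone: 2370 kg/m³ × 9.81 m/s² × 2430 m = 5.650×10^7 Pa = 56.50 MPa
andesite: 2660 kg/m³ × 9.81 m/s² × 1010 m = 2.636×10^7 Pa = 26.36 MPa
Total = 22.98 + 56.50 + 26.36 = 105.83 MPa
Pore pressure P_p = 1030 kg/m³ × 9.81 m/s² × 4510 m = 4.557×10^7 Pa = 45.57 MPa
Effective stress σ' = σ_v − P_p = 105.8 − 45.57 = 60.259 MPa = 8739.9 psi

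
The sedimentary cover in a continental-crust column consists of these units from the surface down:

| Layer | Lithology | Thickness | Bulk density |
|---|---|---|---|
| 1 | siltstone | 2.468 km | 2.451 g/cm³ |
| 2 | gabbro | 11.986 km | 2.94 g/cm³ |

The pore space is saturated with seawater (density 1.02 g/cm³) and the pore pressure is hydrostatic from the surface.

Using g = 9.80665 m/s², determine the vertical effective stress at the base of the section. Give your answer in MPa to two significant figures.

Overburden (lithostatic) stress σ_v:
siltstone: 2451 kg/m³ × 9.80665 m/s² × 2468 m = 5.932×10^7 Pa = 59.32 MPa
gabbro: 2940 kg/m³ × 9.80665 m/s² × 11986 m = 3.456×10^8 Pa = 345.6 MPa
Total = 59.32 + 345.6 = 404.90 MPa
Pore pressure P_p = 1020 kg/m³ × 9.80665 m/s² × 14454 m = 1.446×10^8 Pa = 144.6 MPa
Effective stress σ' = σ_v − P_p = 404.9 − 144.6 = 260.32 MPa

260 MPa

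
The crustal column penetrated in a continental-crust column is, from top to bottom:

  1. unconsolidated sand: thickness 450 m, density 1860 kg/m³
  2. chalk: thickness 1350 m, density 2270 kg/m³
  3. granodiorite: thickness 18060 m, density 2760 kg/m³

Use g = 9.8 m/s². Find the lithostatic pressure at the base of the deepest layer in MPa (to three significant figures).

unconsolidated sand: 1860 kg/m³ × 9.8 m/s² × 450 m = 8.203×10^6 Pa = 8.203 MPa
chalk: 2270 kg/m³ × 9.8 m/s² × 1350 m = 3.003×10^7 Pa = 30.03 MPa
granodiorite: 2760 kg/m³ × 9.8 m/s² × 18060 m = 4.885×10^8 Pa = 488.5 MPa
Total = 8.203 + 30.03 + 488.5 = 526.72 MPa

527 MPa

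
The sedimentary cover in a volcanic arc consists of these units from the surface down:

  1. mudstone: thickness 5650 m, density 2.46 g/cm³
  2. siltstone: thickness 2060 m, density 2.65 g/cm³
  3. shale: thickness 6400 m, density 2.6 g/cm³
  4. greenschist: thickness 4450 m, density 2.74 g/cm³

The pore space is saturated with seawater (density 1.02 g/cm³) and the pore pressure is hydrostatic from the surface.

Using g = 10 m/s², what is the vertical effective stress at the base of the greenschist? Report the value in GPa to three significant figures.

Overburden (lithostatic) stress σ_v:
mudstone: 2460 kg/m³ × 10 m/s² × 5650 m = 1.390×10^8 Pa = 139.0 MPa
siltstone: 2650 kg/m³ × 10 m/s² × 2060 m = 5.459×10^7 Pa = 54.59 MPa
shale: 2600 kg/m³ × 10 m/s² × 6400 m = 1.664×10^8 Pa = 166.4 MPa
greenschist: 2740 kg/m³ × 10 m/s² × 4450 m = 1.219×10^8 Pa = 121.9 MPa
Total = 139.0 + 54.59 + 166.4 + 121.9 = 481.91 MPa
Pore pressure P_p = 1020 kg/m³ × 10 m/s² × 18560 m = 1.893×10^8 Pa = 189.3 MPa
Effective stress σ' = σ_v − P_p = 481.9 − 189.3 = 292.60 MPa = 0.29260 GPa

0.293 GPa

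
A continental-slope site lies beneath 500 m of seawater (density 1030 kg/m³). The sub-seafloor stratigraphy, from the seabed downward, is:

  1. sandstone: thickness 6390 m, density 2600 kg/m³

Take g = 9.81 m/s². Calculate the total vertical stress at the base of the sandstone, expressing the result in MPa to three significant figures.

seawater: 1030 kg/m³ × 9.81 m/s² × 500 m = 5.052×10^6 Pa = 5.052 MPa
sandstone: 2600 kg/m³ × 9.81 m/s² × 6390 m = 1.630×10^8 Pa = 163.0 MPa
Total = 5.052 + 163.0 = 168.04 MPa

168 MPa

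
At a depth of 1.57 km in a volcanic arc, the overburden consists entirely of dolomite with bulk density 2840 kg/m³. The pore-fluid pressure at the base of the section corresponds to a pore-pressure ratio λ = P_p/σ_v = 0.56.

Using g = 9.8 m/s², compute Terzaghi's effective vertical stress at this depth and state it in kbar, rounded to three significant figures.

Overburden (lithostatic) stress σ_v:
dolomite: 2840 kg/m³ × 9.8 m/s² × 1570 m = 4.370×10^7 Pa = 43.70 MPa
Pore pressure P_p = λ·σ_v = 0.56 × 43.70 MPa = 24.47 MPa
Effective stress σ' = σ_v − P_p = 43.70 − 24.47 = 19.226 MPa = 0.19226 kbar

0.192 kbar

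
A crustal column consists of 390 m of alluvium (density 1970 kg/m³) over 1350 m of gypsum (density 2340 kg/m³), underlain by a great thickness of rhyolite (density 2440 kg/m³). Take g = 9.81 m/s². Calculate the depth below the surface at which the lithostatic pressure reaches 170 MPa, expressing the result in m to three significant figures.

7230 m

Pressure at base of upper layers: 1970×9.81×390 + 2340×9.81×1350 = 3.853×10^7 Pa = 38.53 MPa
Remaining pressure to be supplied by rhyolite: 1.700×10^8 − 3.853×10^7 = 1.315×10^8 Pa
Additional depth in rhyolite = 1.315×10^8 Pa / (2440 kg/m³ × 9.81 m/s²) = 5492.6 m
Total depth = 1740 m + 5492.6 m = 7232.6 m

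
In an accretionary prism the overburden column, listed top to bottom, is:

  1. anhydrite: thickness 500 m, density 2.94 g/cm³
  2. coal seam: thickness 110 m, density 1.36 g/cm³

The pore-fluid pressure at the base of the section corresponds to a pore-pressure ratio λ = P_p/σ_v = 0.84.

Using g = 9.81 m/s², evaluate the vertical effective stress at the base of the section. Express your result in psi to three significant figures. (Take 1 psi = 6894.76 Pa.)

Overburden (lithostatic) stress σ_v:
anhydrite: 2940 kg/m³ × 9.81 m/s² × 500 m = 1.442×10^7 Pa = 14.42 MPa
coal seam: 1360 kg/m³ × 9.81 m/s² × 110 m = 1.468×10^6 Pa = 1.468 MPa
Total = 14.42 + 1.468 = 15.888 MPa
Pore pressure P_p = λ·σ_v = 0.84 × 15.89 MPa = 13.35 MPa
Effective stress σ' = σ_v − P_p = 15.89 − 13.35 = 2.5421 MPa = 368.70 psi

369 psi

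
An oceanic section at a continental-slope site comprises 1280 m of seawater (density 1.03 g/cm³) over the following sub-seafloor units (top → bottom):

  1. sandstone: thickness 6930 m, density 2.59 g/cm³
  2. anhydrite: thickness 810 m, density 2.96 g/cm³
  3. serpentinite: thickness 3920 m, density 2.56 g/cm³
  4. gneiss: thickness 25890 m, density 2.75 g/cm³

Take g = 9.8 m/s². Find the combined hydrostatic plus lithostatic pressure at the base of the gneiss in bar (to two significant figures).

10000 bar

seawater: 1030 kg/m³ × 9.8 m/s² × 1280 m = 1.292×10^7 Pa = 129.2 bar
sandstone: 2590 kg/m³ × 9.8 m/s² × 6930 m = 1.759×10^8 Pa = 1759 bar
anhydrite: 2960 kg/m³ × 9.8 m/s² × 810 m = 2.350×10^7 Pa = 235.0 bar
serpentinite: 2560 kg/m³ × 9.8 m/s² × 3920 m = 9.834×10^7 Pa = 983.4 bar
gneiss: 2750 kg/m³ × 9.8 m/s² × 25890 m = 6.977×10^8 Pa = 6977 bar
Total = 129.2 + 1759 + 235.0 + 983.4 + 6977 = 10084 bar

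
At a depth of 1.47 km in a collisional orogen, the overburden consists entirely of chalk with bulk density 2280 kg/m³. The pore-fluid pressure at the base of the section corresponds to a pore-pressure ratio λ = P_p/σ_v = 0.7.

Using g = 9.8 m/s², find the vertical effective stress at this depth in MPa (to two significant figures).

Overburden (lithostatic) stress σ_v:
chalk: 2280 kg/m³ × 9.8 m/s² × 1470 m = 3.285×10^7 Pa = 32.85 MPa
Pore pressure P_p = λ·σ_v = 0.7 × 32.85 MPa = 22.99 MPa
Effective stress σ' = σ_v − P_p = 32.85 − 22.99 = 9.8537 MPa

9.9 MPa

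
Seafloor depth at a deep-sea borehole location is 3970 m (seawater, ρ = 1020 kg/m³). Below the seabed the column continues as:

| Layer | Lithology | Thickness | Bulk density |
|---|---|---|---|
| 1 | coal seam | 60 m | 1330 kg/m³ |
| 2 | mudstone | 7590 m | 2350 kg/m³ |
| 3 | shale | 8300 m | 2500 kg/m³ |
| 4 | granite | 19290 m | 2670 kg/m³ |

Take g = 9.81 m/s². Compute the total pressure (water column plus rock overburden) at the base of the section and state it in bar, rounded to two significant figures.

seawater: 1020 kg/m³ × 9.81 m/s² × 3970 m = 3.972×10^7 Pa = 397.2 bar
coal seam: 1330 kg/m³ × 9.81 m/s² × 60 m = 7.828×10^5 Pa = 7.828 bar
mudstone: 2350 kg/m³ × 9.81 m/s² × 7590 m = 1.750×10^8 Pa = 1750 bar
shale: 2500 kg/m³ × 9.81 m/s² × 8300 m = 2.036×10^8 Pa = 2036 bar
granite: 2670 kg/m³ × 9.81 m/s² × 19290 m = 5.053×10^8 Pa = 5053 bar
Total = 397.2 + 7.828 + 1750 + 2036 + 5053 = 9243.0 bar

9200 bar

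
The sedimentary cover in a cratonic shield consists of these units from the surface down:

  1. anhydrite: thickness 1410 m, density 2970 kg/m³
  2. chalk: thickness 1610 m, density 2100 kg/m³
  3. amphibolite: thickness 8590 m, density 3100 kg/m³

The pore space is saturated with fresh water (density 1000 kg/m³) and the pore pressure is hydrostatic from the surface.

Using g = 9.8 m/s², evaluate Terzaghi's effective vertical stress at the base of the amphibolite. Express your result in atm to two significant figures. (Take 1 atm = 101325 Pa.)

2200 atm

Overburden (lithostatic) stress σ_v:
anhydrite: 2970 kg/m³ × 9.8 m/s² × 1410 m = 4.104×10^7 Pa = 41.04 MPa
chalk: 2100 kg/m³ × 9.8 m/s² × 1610 m = 3.313×10^7 Pa = 33.13 MPa
amphibolite: 3100 kg/m³ × 9.8 m/s² × 8590 m = 2.610×10^8 Pa = 261.0 MPa
Total = 41.04 + 33.13 + 261.0 = 335.14 MPa
Pore pressure P_p = 1000 kg/m³ × 9.8 m/s² × 11610 m = 1.138×10^8 Pa = 113.8 MPa
Effective stress σ' = σ_v − P_p = 335.1 − 113.8 = 221.36 MPa = 2184.6 atm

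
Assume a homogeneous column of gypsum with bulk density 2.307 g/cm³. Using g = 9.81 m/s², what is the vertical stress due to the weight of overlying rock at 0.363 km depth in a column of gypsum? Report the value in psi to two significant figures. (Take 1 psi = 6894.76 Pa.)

gypsum: 2307 kg/m³ × 9.81 m/s² × 363 m = 8.215×10^6 Pa = 1192 psi

1200 psi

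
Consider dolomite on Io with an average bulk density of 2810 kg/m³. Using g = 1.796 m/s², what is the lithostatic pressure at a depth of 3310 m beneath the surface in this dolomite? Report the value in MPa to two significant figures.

dolomite: 2810 kg/m³ × 1.796 m/s² × 3310 m = 1.670×10^7 Pa = 16.70 MPa

17 MPa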